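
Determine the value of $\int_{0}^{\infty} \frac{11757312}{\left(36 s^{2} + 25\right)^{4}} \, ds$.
$\frac{61236 \pi}{15625}$

Begin with the known result
$$J(a) = \int_{0}^{\infty} \frac{7}{a^{2} + s^{2}} \, ds = \frac{7 \pi}{2 a}.$$

Differentiating under the integral sign with respect to $a$,
$$\frac{dJ}{da} = \int_{0}^{\infty} - \frac{14 a}{\left(a^{2} + s^{2}\right)^{2}} \, ds = - \frac{7 \pi}{2 a^{2}},$$
so $\int_{0}^{\infty} \frac{7}{\left(a^{2} + s^{2}\right)^{2}} \, ds = \frac{7 \pi}{4 a^{3}}$.

Repeating — each differentiation of $1/(s^2+a^2)^j$ produces $-2ja/(s^2+a^2)^{j+1}$ — and dividing through by $-2ja$ at each step yields, after $3$ differentiations in total,
$$\int_{0}^{\infty} \frac{7}{\left(a^{2} + s^{2}\right)^{4}} \, ds = \frac{35 \pi}{32 a^{7}}.$$

Setting $a = \frac{5}{6}$:
$$I = \frac{61236 \pi}{15625}.$$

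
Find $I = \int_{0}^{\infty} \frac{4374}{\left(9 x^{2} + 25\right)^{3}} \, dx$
$\frac{2187 \pi}{25000}$

Begin with the known result
$$J(a) = \int_{0}^{\infty} \frac{6}{a^{2} + x^{2}} \, dx = \frac{3 \pi}{a}.$$

Differentiating under the integral sign with respect to $a$,
$$\frac{dJ}{da} = \int_{0}^{\infty} - \frac{12 a}{\left(a^{2} + x^{2}\right)^{2}} \, dx = - \frac{3 \pi}{a^{2}},$$
so $\int_{0}^{\infty} \frac{6}{\left(a^{2} + x^{2}\right)^{2}} \, dx = \frac{3 \pi}{2 a^{3}}$.

Repeating — each differentiation of $1/(x^2+a^2)^j$ produces $-2ja/(x^2+a^2)^{j+1}$ — and dividing through by $-2ja$ at each step yields, after $2$ differentiations in total,
$$\int_{0}^{\infty} \frac{6}{\left(a^{2} + x^{2}\right)^{3}} \, dx = \frac{9 \pi}{8 a^{5}}.$$

Setting $a = \frac{5}{3}$:
$$I = \frac{2187 \pi}{25000}.$$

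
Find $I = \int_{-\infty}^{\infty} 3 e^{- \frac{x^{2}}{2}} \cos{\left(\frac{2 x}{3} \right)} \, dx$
$\frac{3 \sqrt{2} \sqrt{\pi}}{e^{\frac{2}{9}}}$

Treat the cosine frequency as a parameter and define $I(b) = \int_{-\infty}^{\infty} 3 e^{- \frac{x^{2}}{2}} \cos{\left(b x \right)} \, dx$.

Differentiating under the integral sign,
$$I'(b) = \int_{-\infty}^{\infty} - 3 x e^{- \frac{x^{2}}{2}} \sin{\left(b x \right)} \, dx.$$

Integrate $\int_{-\infty}^{\infty} x \sin(b x)\, e^{- \frac{x^{2}}{2}}\, dx$ by parts with $u = \sin(b x)$ and $dv = x\, e^{- \frac{x^{2}}{2}}\, dx$, giving $v = - e^{- \frac{x^{2}}{2}}$. The boundary term vanishes and
$$\int_{-\infty}^{\infty} x \sin(b x)\, e^{- \frac{x^{2}}{2}}\, dx = b \int_{-\infty}^{\infty} \cos(b x)\, e^{- \frac{x^{2}}{2}}\, dx,$$
so $I'(b) = - b\, I(b)$.

This is a separable first-order ODE; solving with the initial condition $I(0) = \int_{-\infty}^{\infty} 3 e^{- \frac{x^{2}}{2}}\,dx = 3 \sqrt{2} \sqrt{\pi}$ gives
$$I(b) = 3 \sqrt{2} \sqrt{\pi} e^{- \frac{b^{2}}{2}}.$$

Setting $b = \frac{2}{3}$:
$$I = \frac{3 \sqrt{2} \sqrt{\pi}}{e^{\frac{2}{9}}}.$$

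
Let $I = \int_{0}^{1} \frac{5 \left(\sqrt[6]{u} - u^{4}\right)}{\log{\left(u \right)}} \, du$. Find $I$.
$- \log{\left(\frac{24300000}{16807} \right)}$

Consider the one-parameter family: let $I(a) = \int_{0}^{1} \frac{5 \left(\sqrt[6]{u} - u^{a}\right)}{\log{\left(u \right)}} \, du$.

Since $\dfrac{\partial}{\partial a}\,u^{a} = u^{a} \ln u$, the $\ln u$ in the denominator cancels and
$$\frac{dI}{da} = \int_{0}^{1} -5 u^{a} \, du = -5 \left[\frac{u^{a+1}}{a+1}\right]_0^1 = - \frac{5}{a + 1}.$$

Integrating with respect to $a$ gives $I(a) = - \log{\left(\frac{7776 \left(a + 1\right)^{5}}{16807} \right)} + C$.

At $a = \frac{1}{6}$ the integrand is identically $0$, so $I(\frac{1}{6}) = 0$. The closed form gives $0$, hence $C = 0$.

Setting $a = 4$:
$$I = - \log{\left(\frac{24300000}{16807} \right)}.$$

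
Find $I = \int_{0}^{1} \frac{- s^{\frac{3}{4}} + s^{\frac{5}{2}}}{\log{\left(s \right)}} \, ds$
$\log{\left(2 \right)}$

Consider the one-parameter family: let $I(a) = \int_{0}^{1} \frac{- s^{\frac{3}{4}} + s^{a}}{\log{\left(s \right)}} \, ds$.

Since $\dfrac{\partial}{\partial a}\,s^{a} = s^{a} \ln s$, the $\ln s$ in the denominator cancels and
$$\frac{dI}{da} = \int_{0}^{1} s^{a} \, ds = \left[\frac{s^{a+1}}{a+1}\right]_0^1 = \frac{1}{a + 1}.$$

Integrating with respect to $a$ gives $I(a) = \log{\left(\frac{4 a}{7} + \frac{4}{7} \right)} + C$.

At $a = \frac{3}{4}$ the integrand is identically $0$, so $I(\frac{3}{4}) = 0$. The closed form gives $0$, hence $C = 0$.

Setting $a = \frac{5}{2}$:
$$I = \log{\left(2 \right)}.$$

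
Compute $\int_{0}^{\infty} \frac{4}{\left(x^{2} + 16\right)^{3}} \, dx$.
$\frac{3 \pi}{4096}$

Start from the standard arctangent integral
$$J(a) = \int_{0}^{\infty} \frac{4}{a^{2} + x^{2}} \, dx = \frac{2 \pi}{a}.$$

Differentiating under the integral sign with respect to $a$,
$$\frac{dJ}{da} = \int_{0}^{\infty} - \frac{8 a}{\left(a^{2} + x^{2}\right)^{2}} \, dx = - \frac{2 \pi}{a^{2}},$$
so $\int_{0}^{\infty} \frac{4}{\left(a^{2} + x^{2}\right)^{2}} \, dx = \frac{\pi}{a^{3}}$.

Repeating — each differentiation of $1/(x^2+a^2)^j$ produces $-2ja/(x^2+a^2)^{j+1}$ — and dividing through by $-2ja$ at each step yields, after $2$ differentiations in total,
$$\int_{0}^{\infty} \frac{4}{\left(a^{2} + x^{2}\right)^{3}} \, dx = \frac{3 \pi}{4 a^{5}}.$$

Setting $a = 4$:
$$I = \frac{3 \pi}{4096}.$$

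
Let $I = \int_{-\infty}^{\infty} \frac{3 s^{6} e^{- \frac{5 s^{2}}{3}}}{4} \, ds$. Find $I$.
$\frac{243 \sqrt{15} \sqrt{\pi}}{4000}$

Begin with the known integral
$$J(a) = \int_{-\infty}^{\infty} \frac{3 e^{- a s^{2}}}{4} \, ds = \frac{3 \sqrt{\pi}}{4 \sqrt{a}}.$$

Differentiating under the integral sign brings down a factor of $(-s^2)$:
$$\frac{dJ}{da} = \int_{-\infty}^{\infty} - \frac{3 s^{2} e^{- a s^{2}}}{4} \, ds = - \frac{3 \sqrt{\pi}}{8 a^{\frac{3}{2}}}.$$

Repeating $3$ times in total — each differentiation brings down another $(-s^2)$ — gives
$$\frac{d^{3}J}{da^{3}} = \int_{-\infty}^{\infty} - \frac{3 s^{6} e^{- a s^{2}}}{4} \, ds = - \frac{45 \sqrt{\pi}}{32 a^{\frac{7}{2}}},$$
and the integrand here is $(-1)^{3}$ times the target integrand, so $I = (-1)^{3}\,\frac{d^{3}J}{da^{3}} = \frac{45 \sqrt{\pi}}{32 a^{\frac{7}{2}}}$.

Setting $a = \frac{5}{3}$:
$$I = \frac{243 \sqrt{15} \sqrt{\pi}}{4000}.$$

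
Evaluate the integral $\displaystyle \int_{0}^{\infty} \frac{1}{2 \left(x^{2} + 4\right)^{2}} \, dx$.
$\frac{\pi}{64}$

Start from the standard arctangent integral
$$J(a) = \int_{0}^{\infty} \frac{1}{2 \left(a^{2} + x^{2}\right)} \, dx = \frac{\pi}{4 a}.$$

Differentiating under the integral sign with respect to $a$,
$$\frac{dJ}{da} = \int_{0}^{\infty} - \frac{a}{\left(a^{2} + x^{2}\right)^{2}} \, dx = - \frac{\pi}{4 a^{2}},$$
so $\int_{0}^{\infty} \frac{1}{2 \left(a^{2} + x^{2}\right)^{2}} \, dx = \frac{\pi}{8 a^{3}}$.

Setting $a = 2$:
$$I = \frac{\pi}{64}.$$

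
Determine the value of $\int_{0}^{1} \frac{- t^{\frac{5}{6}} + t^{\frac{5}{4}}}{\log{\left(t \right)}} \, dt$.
$\log{\left(\frac{27}{22} \right)}$

Introduce a parameter $a$ in the exponent: let $I(a) = \int_{0}^{1} \frac{- t^{\frac{5}{6}} + t^{a}}{\log{\left(t \right)}} \, dt$.

Since $\dfrac{\partial}{\partial a}\,t^{a} = t^{a} \ln t$, the $\ln t$ in the denominator cancels and
$$\frac{dI}{da} = \int_{0}^{1} t^{a} \, dt = \left[\frac{t^{a+1}}{a+1}\right]_0^1 = \frac{1}{a + 1}.$$

Integrating with respect to $a$ gives $I(a) = \log{\left(\frac{6 a}{11} + \frac{6}{11} \right)} + C$.

At $a = \frac{5}{6}$ the integrand is identically $0$, so $I(\frac{5}{6}) = 0$. The closed form gives $0$, hence $C = 0$.

Setting $a = \frac{5}{4}$:
$$I = \log{\left(\frac{27}{22} \right)}.$$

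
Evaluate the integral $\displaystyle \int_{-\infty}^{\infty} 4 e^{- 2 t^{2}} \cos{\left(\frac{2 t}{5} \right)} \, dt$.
$\frac{2 \sqrt{2} \sqrt{\pi}}{e^{\frac{1}{50}}}$

Let $b$ denote the cosine frequency and define $I(b) = \int_{-\infty}^{\infty} 4 e^{- 2 t^{2}} \cos{\left(b t \right)} \, dt$.

Differentiating under the integral sign,
$$I'(b) = \int_{-\infty}^{\infty} - 4 t e^{- 2 t^{2}} \sin{\left(b t \right)} \, dt.$$

Integrate $\int_{-\infty}^{\infty} t \sin(b t)\, e^{- 2 t^{2}}\, dt$ by parts with $u = \sin(b t)$ and $dv = t\, e^{- 2 t^{2}}\, dt$, giving $v = - \frac{e^{- 2 t^{2}}}{4}$. The boundary term vanishes and
$$\int_{-\infty}^{\infty} t \sin(b t)\, e^{- 2 t^{2}}\, dt = \frac{b}{4} \int_{-\infty}^{\infty} \cos(b t)\, e^{- 2 t^{2}}\, dt,$$
so $I'(b) = - \frac{b}{4}\, I(b)$.

This is a separable first-order ODE; solving with the initial condition $I(0) = \int_{-\infty}^{\infty} 4 e^{- 2 t^{2}}\,dt = 2 \sqrt{2} \sqrt{\pi}$ gives
$$I(b) = 2 \sqrt{2} \sqrt{\pi} e^{- \frac{b^{2}}{8}}.$$

Setting $b = \frac{2}{5}$:
$$I = \frac{2 \sqrt{2} \sqrt{\pi}}{e^{\frac{1}{50}}}.$$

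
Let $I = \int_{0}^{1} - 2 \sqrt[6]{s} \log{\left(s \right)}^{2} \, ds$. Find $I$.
$- \frac{864}{343}$

Start from the elementary integral
$$J(a) = \int_{0}^{1} - 2 s^{a} \, ds = - \frac{2}{a + 1}.$$

Differentiating under the integral sign brings down a factor of $\ln s$:
$$\frac{dJ}{da} = \int_{0}^{1} - 2 s^{a} \log{\left(s \right)} \, ds = \frac{2}{\left(a + 1\right)^{2}}.$$

Repeating twice in total — each differentiation brings down another $\ln s$ — gives
$$\frac{d^{2}J}{da^{2}} = \int_{0}^{1} - 2 s^{a} \log{\left(s \right)}^{2} \, ds = - \frac{4}{\left(a + 1\right)^{3}},$$
and the integrand here is exactly the target integrand, so $I = - \frac{4}{\left(a + 1\right)^{3}}$.

Setting $a = \frac{1}{6}$:
$$I = - \frac{864}{343}.$$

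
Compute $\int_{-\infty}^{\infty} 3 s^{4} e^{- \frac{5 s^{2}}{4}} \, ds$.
$\frac{72 \sqrt{5} \sqrt{\pi}}{125}$

Begin with the known integral
$$J(a) = \int_{-\infty}^{\infty} 3 e^{- a s^{2}} \, ds = \frac{3 \sqrt{\pi}}{\sqrt{a}}.$$

Differentiating under the integral sign brings down a factor of $(-s^2)$:
$$\frac{dJ}{da} = \int_{-\infty}^{\infty} - 3 s^{2} e^{- a s^{2}} \, ds = - \frac{3 \sqrt{\pi}}{2 a^{\frac{3}{2}}}.$$

Repeating twice in total — each differentiation brings down another $(-s^2)$ — gives
$$\frac{d^{2}J}{da^{2}} = \int_{-\infty}^{\infty} 3 s^{4} e^{- a s^{2}} \, ds = \frac{9 \sqrt{\pi}}{4 a^{\frac{5}{2}}},$$
and the integrand here is exactly the target integrand, so $I = \frac{9 \sqrt{\pi}}{4 a^{\frac{5}{2}}}$.

Setting $a = \frac{5}{4}$:
$$I = \frac{72 \sqrt{5} \sqrt{\pi}}{125}.$$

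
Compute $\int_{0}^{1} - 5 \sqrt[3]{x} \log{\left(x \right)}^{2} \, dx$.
$- \frac{135}{32}$

Begin with the known integral
$$J(a) = \int_{0}^{1} - 5 x^{a} \, dx = - \frac{5}{a + 1}.$$

Differentiating under the integral sign brings down a factor of $\ln x$:
$$\frac{dJ}{da} = \int_{0}^{1} - 5 x^{a} \log{\left(x \right)} \, dx = \frac{5}{\left(a + 1\right)^{2}}.$$

Repeating twice in total — each differentiation brings down another $\ln x$ — gives
$$\frac{d^{2}J}{da^{2}} = \int_{0}^{1} - 5 x^{a} \log{\left(x \right)}^{2} \, dx = - \frac{10}{\left(a + 1\right)^{3}},$$
and the integrand here is exactly the target integrand, so $I = - \frac{10}{\left(a + 1\right)^{3}}$.

Setting $a = \frac{1}{3}$:
$$I = - \frac{135}{32}.$$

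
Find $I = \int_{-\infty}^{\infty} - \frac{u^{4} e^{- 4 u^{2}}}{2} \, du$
$- \frac{3 \sqrt{\pi}}{256}$

Start from the elementary integral
$$J(a) = \int_{-\infty}^{\infty} - \frac{e^{- a u^{2}}}{2} \, du = - \frac{\sqrt{\pi}}{2 \sqrt{a}}.$$

Differentiating under the integral sign brings down a factor of $(-u^2)$:
$$\frac{dJ}{da} = \int_{-\infty}^{\infty} \frac{u^{2} e^{- a u^{2}}}{2} \, du = \frac{\sqrt{\pi}}{4 a^{\frac{3}{2}}}.$$

Repeating twice in total — each differentiation brings down another $(-u^2)$ — gives
$$\frac{d^{2}J}{da^{2}} = \int_{-\infty}^{\infty} - \frac{u^{4} e^{- a u^{2}}}{2} \, du = - \frac{3 \sqrt{\pi}}{8 a^{\frac{5}{2}}},$$
and the integrand here is exactly the target integrand, so $I = - \frac{3 \sqrt{\pi}}{8 a^{\frac{5}{2}}}$.

Setting $a = 4$:
$$I = - \frac{3 \sqrt{\pi}}{256}.$$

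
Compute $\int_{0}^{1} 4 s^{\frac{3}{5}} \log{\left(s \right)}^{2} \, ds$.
$\frac{125}{64}$

Consider the simpler parametrised integral
$$J(a) = \int_{0}^{1} 4 s^{a} \, ds = \frac{4}{a + 1}.$$

Differentiating under the integral sign brings down a factor of $\ln s$:
$$\frac{dJ}{da} = \int_{0}^{1} 4 s^{a} \log{\left(s \right)} \, ds = - \frac{4}{\left(a + 1\right)^{2}}.$$

Repeating twice in total — each differentiation brings down another $\ln s$ — gives
$$\frac{d^{2}J}{da^{2}} = \int_{0}^{1} 4 s^{a} \log{\left(s \right)}^{2} \, ds = \frac{8}{\left(a + 1\right)^{3}},$$
and the integrand here is exactly the target integrand, so $I = \frac{8}{\left(a + 1\right)^{3}}$.

Setting $a = \frac{3}{5}$:
$$I = \frac{125}{64}.$$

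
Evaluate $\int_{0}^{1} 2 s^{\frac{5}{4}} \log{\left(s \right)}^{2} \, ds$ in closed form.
$\frac{256}{729}$

Begin with the known integral
$$J(a) = \int_{0}^{1} 2 s^{a} \, ds = \frac{2}{a + 1}.$$

Differentiating under the integral sign brings down a factor of $\ln s$:
$$\frac{dJ}{da} = \int_{0}^{1} 2 s^{a} \log{\left(s \right)} \, ds = - \frac{2}{\left(a + 1\right)^{2}}.$$

Repeating twice in total — each differentiation brings down another $\ln s$ — gives
$$\frac{d^{2}J}{da^{2}} = \int_{0}^{1} 2 s^{a} \log{\left(s \right)}^{2} \, ds = \frac{4}{\left(a + 1\right)^{3}},$$
and the integrand here is exactly the target integrand, so $I = \frac{4}{\left(a + 1\right)^{3}}$.

Setting $a = \frac{5}{4}$:
$$I = \frac{256}{729}.$$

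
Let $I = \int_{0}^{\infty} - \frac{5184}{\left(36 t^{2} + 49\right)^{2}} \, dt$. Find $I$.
$- \frac{216 \pi}{343}$

Start from the standard arctangent integral
$$J(a) = \int_{0}^{\infty} - \frac{4}{a^{2} + t^{2}} \, dt = - \frac{2 \pi}{a}.$$

Differentiating under the integral sign with respect to $a$,
$$\frac{dJ}{da} = \int_{0}^{\infty} \frac{8 a}{\left(a^{2} + t^{2}\right)^{2}} \, dt = \frac{2 \pi}{a^{2}},$$
so $\int_{0}^{\infty} - \frac{4}{\left(a^{2} + t^{2}\right)^{2}} \, dt = - \frac{\pi}{a^{3}}$.

Setting $a = \frac{7}{6}$:
$$I = - \frac{216 \pi}{343}.$$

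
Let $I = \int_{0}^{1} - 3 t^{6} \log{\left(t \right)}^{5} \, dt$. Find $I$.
$\frac{360}{117649}$

Consider the simpler parametrised integral
$$J(a) = \int_{0}^{1} - 3 t^{a} \, dt = - \frac{3}{a + 1}.$$

Differentiating under the integral sign brings down a factor of $\ln t$:
$$\frac{dJ}{da} = \int_{0}^{1} - 3 t^{a} \log{\left(t \right)} \, dt = \frac{3}{\left(a + 1\right)^{2}}.$$

Repeating $5$ times in total — each differentiation brings down another $\ln t$ — gives
$$\frac{d^{5}J}{da^{5}} = \int_{0}^{1} - 3 t^{a} \log{\left(t \right)}^{5} \, dt = \frac{360}{\left(a + 1\right)^{6}},$$
and the integrand here is exactly the target integrand, so $I = \frac{360}{\left(a + 1\right)^{6}}$.

Setting $a = 6$:
$$I = \frac{360}{117649}.$$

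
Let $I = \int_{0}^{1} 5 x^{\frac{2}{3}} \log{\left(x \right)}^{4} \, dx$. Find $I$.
$\frac{5832}{625}$

Start from the elementary integral
$$J(a) = \int_{0}^{1} 5 x^{a} \, dx = \frac{5}{a + 1}.$$

Differentiating under the integral sign brings down a factor of $\ln x$:
$$\frac{dJ}{da} = \int_{0}^{1} 5 x^{a} \log{\left(x \right)} \, dx = - \frac{5}{\left(a + 1\right)^{2}}.$$

Repeating $4$ times in total — each differentiation brings down another $\ln x$ — gives
$$\frac{d^{4}J}{da^{4}} = \int_{0}^{1} 5 x^{a} \log{\left(x \right)}^{4} \, dx = \frac{120}{\left(a + 1\right)^{5}},$$
and the integrand here is exactly the target integrand, so $I = \frac{120}{\left(a + 1\right)^{5}}$.

Setting $a = \frac{2}{3}$:
$$I = \frac{5832}{625}.$$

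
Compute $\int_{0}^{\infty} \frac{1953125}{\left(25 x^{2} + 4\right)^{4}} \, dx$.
$\frac{1953125 \pi}{4096}$

Recall the elementary integral
$$J(a) = \int_{0}^{\infty} \frac{5}{a^{2} + x^{2}} \, dx = \frac{5 \pi}{2 a}.$$

Differentiating under the integral sign with respect to $a$,
$$\frac{dJ}{da} = \int_{0}^{\infty} - \frac{10 a}{\left(a^{2} + x^{2}\right)^{2}} \, dx = - \frac{5 \pi}{2 a^{2}},$$
so $\int_{0}^{\infty} \frac{5}{\left(a^{2} + x^{2}\right)^{2}} \, dx = \frac{5 \pi}{4 a^{3}}$.

Repeating — each differentiation of $1/(x^2+a^2)^j$ produces $-2ja/(x^2+a^2)^{j+1}$ — and dividing through by $-2ja$ at each step yields, after $3$ differentiations in total,
$$\int_{0}^{\infty} \frac{5}{\left(a^{2} + x^{2}\right)^{4}} \, dx = \frac{25 \pi}{32 a^{7}}.$$

Setting $a = \frac{2}{5}$:
$$I = \frac{1953125 \pi}{4096}.$$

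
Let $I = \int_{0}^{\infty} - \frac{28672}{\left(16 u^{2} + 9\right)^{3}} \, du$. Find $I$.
$- \frac{448 \pi}{81}$

Recall the elementary integral
$$J(a) = \int_{0}^{\infty} - \frac{7}{a^{2} + u^{2}} \, du = - \frac{7 \pi}{2 a}.$$

Differentiating under the integral sign with respect to $a$,
$$\frac{dJ}{da} = \int_{0}^{\infty} \frac{14 a}{\left(a^{2} + u^{2}\right)^{2}} \, du = \frac{7 \pi}{2 a^{2}},$$
so $\int_{0}^{\infty} - \frac{7}{\left(a^{2} + u^{2}\right)^{2}} \, du = - \frac{7 \pi}{4 a^{3}}$.

Repeating — each differentiation of $1/(u^2+a^2)^j$ produces $-2ja/(u^2+a^2)^{j+1}$ — and dividing through by $-2ja$ at each step yields, after $2$ differentiations in total,
$$\int_{0}^{\infty} - \frac{7}{\left(a^{2} + u^{2}\right)^{3}} \, du = - \frac{21 \pi}{16 a^{5}}.$$

Setting $a = \frac{3}{4}$:
$$I = - \frac{448 \pi}{81}.$$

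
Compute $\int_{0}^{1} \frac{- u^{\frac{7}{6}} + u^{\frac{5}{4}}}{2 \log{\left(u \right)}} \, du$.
$\log{\left(\frac{3 \sqrt{78}}{26} \right)}$

Replace the exponent $\frac{7}{6}$ by a parameter $a$: let $I(a) = \int_{0}^{1} \frac{u^{\frac{5}{4}} - u^{a}}{2 \log{\left(u \right)}} \, du$.

Since $\dfrac{\partial}{\partial a}\,u^{a} = u^{a} \ln u$, the $\ln u$ in the denominator cancels and
$$\frac{dI}{da} = \int_{0}^{1} - \frac{1}{2} u^{a} \, du = - \frac{1}{2} \left[\frac{u^{a+1}}{a+1}\right]_0^1 = - \frac{1}{2 a + 2}.$$

Integrating with respect to $a$ gives $I(a) = - \frac{\log{\left(a + 1 \right)}}{2} - \log{\left(2 \right)} + \log{\left(3 \right)} + C$.

At $a = \frac{5}{4}$ the integrand is identically $0$, so $I(\frac{5}{4}) = 0$. The closed form gives $0$, hence $C = 0$.

Setting $a = \frac{7}{6}$:
$$I = \log{\left(\frac{3 \sqrt{78}}{26} \right)}.$$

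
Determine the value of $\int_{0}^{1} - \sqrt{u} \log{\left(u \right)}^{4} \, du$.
$- \frac{256}{81}$

Begin with the known integral
$$J(a) = \int_{0}^{1} - u^{a} \, du = - \frac{1}{a + 1}.$$

Differentiating under the integral sign brings down a factor of $\ln u$:
$$\frac{dJ}{da} = \int_{0}^{1} - u^{a} \log{\left(u \right)} \, du = \frac{1}{\left(a + 1\right)^{2}}.$$

Repeating $4$ times in total — each differentiation brings down another $\ln u$ — gives
$$\frac{d^{4}J}{da^{4}} = \int_{0}^{1} - u^{a} \log{\left(u \right)}^{4} \, du = - \frac{24}{\left(a + 1\right)^{5}},$$
and the integrand here is exactly the target integrand, so $I = - \frac{24}{\left(a + 1\right)^{5}}$.

Setting $a = \frac{1}{2}$:
$$I = - \frac{256}{81}.$$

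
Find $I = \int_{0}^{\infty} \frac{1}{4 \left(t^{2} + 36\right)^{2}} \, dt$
$\frac{\pi}{3456}$

Start from the standard arctangent integral
$$J(a) = \int_{0}^{\infty} \frac{1}{4 \left(a^{2} + t^{2}\right)} \, dt = \frac{\pi}{8 a}.$$

Differentiating under the integral sign with respect to $a$,
$$\frac{dJ}{da} = \int_{0}^{\infty} - \frac{a}{2 \left(a^{2} + t^{2}\right)^{2}} \, dt = - \frac{\pi}{8 a^{2}},$$
so $\int_{0}^{\infty} \frac{1}{4 \left(a^{2} + t^{2}\right)^{2}} \, dt = \frac{\pi}{16 a^{3}}$.

Setting $a = 6$:
$$I = \frac{\pi}{3456}.$$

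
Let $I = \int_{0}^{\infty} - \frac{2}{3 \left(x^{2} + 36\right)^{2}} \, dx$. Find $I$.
$- \frac{\pi}{1296}$

Start from the standard arctangent integral
$$J(a) = \int_{0}^{\infty} - \frac{2}{3 \left(a^{2} + x^{2}\right)} \, dx = - \frac{\pi}{3 a}.$$

Differentiating under the integral sign with respect to $a$,
$$\frac{dJ}{da} = \int_{0}^{\infty} \frac{4 a}{3 \left(a^{2} + x^{2}\right)^{2}} \, dx = \frac{\pi}{3 a^{2}},$$
so $\int_{0}^{\infty} - \frac{2}{3 \left(a^{2} + x^{2}\right)^{2}} \, dx = - \frac{\pi}{6 a^{3}}$.

Setting $a = 6$:
$$I = - \frac{\pi}{1296}.$$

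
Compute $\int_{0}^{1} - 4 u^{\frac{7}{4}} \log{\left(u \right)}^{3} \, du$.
$\frac{6144}{14641}$

Start from the elementary integral
$$J(a) = \int_{0}^{1} - 4 u^{a} \, du = - \frac{4}{a + 1}.$$

Differentiating under the integral sign brings down a factor of $\ln u$:
$$\frac{dJ}{da} = \int_{0}^{1} - 4 u^{a} \log{\left(u \right)} \, du = \frac{4}{\left(a + 1\right)^{2}}.$$

Repeating $3$ times in total — each differentiation brings down another $\ln u$ — gives
$$\frac{d^{3}J}{da^{3}} = \int_{0}^{1} - 4 u^{a} \log{\left(u \right)}^{3} \, du = \frac{24}{\left(a + 1\right)^{4}},$$
and the integrand here is exactly the target integrand, so $I = \frac{24}{\left(a + 1\right)^{4}}$.

Setting $a = \frac{7}{4}$:
$$I = \frac{6144}{14641}.$$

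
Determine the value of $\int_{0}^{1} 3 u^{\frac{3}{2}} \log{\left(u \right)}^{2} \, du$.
$\frac{48}{125}$

Start from the elementary integral
$$J(a) = \int_{0}^{1} 3 u^{a} \, du = \frac{3}{a + 1}.$$

Differentiating under the integral sign brings down a factor of $\ln u$:
$$\frac{dJ}{da} = \int_{0}^{1} 3 u^{a} \log{\left(u \right)} \, du = - \frac{3}{\left(a + 1\right)^{2}}.$$

Repeating twice in total — each differentiation brings down another $\ln u$ — gives
$$\frac{d^{2}J}{da^{2}} = \int_{0}^{1} 3 u^{a} \log{\left(u \right)}^{2} \, du = \frac{6}{\left(a + 1\right)^{3}},$$
and the integrand here is exactly the target integrand, so $I = \frac{6}{\left(a + 1\right)^{3}}$.

Setting $a = \frac{3}{2}$:
$$I = \frac{48}{125}.$$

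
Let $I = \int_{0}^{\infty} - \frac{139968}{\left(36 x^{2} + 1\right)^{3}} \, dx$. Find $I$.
$- 4374 \pi$

Begin with the known result
$$J(a) = \int_{0}^{\infty} - \frac{3}{a^{2} + x^{2}} \, dx = - \frac{3 \pi}{2 a}.$$

Differentiating under the integral sign with respect to $a$,
$$\frac{dJ}{da} = \int_{0}^{\infty} \frac{6 a}{\left(a^{2} + x^{2}\right)^{2}} \, dx = \frac{3 \pi}{2 a^{2}},$$
so $\int_{0}^{\infty} - \frac{3}{\left(a^{2} + x^{2}\right)^{2}} \, dx = - \frac{3 \pi}{4 a^{3}}$.

Repeating — each differentiation of $1/(x^2+a^2)^j$ produces $-2ja/(x^2+a^2)^{j+1}$ — and dividing through by $-2ja$ at each step yields, after $2$ differentiations in total,
$$\int_{0}^{\infty} - \frac{3}{\left(a^{2} + x^{2}\right)^{3}} \, dx = - \frac{9 \pi}{16 a^{5}}.$$

Setting $a = \frac{1}{6}$:
$$I = - 4374 \pi.$$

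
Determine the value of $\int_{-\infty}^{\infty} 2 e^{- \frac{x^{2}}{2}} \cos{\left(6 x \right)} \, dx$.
$\frac{2 \sqrt{2} \sqrt{\pi}}{e^{18}}$

Let $b$ denote the cosine frequency and define $I(b) = \int_{-\infty}^{\infty} 2 e^{- \frac{x^{2}}{2}} \cos{\left(b x \right)} \, dx$.

Differentiating under the integral sign,
$$I'(b) = \int_{-\infty}^{\infty} - 2 x e^{- \frac{x^{2}}{2}} \sin{\left(b x \right)} \, dx.$$

Integrate $\int_{-\infty}^{\infty} x \sin(b x)\, e^{- \frac{x^{2}}{2}}\, dx$ by parts with $u = \sin(b x)$ and $dv = x\, e^{- \frac{x^{2}}{2}}\, dx$, giving $v = - e^{- \frac{x^{2}}{2}}$. The boundary term vanishes and
$$\int_{-\infty}^{\infty} x \sin(b x)\, e^{- \frac{x^{2}}{2}}\, dx = b \int_{-\infty}^{\infty} \cos(b x)\, e^{- \frac{x^{2}}{2}}\, dx,$$
so $I'(b) = - b\, I(b)$.

This is a separable first-order ODE; solving with the initial condition $I(0) = \int_{-\infty}^{\infty} 2 e^{- \frac{x^{2}}{2}}\,dx = 2 \sqrt{2} \sqrt{\pi}$ gives
$$I(b) = 2 \sqrt{2} \sqrt{\pi} e^{- \frac{b^{2}}{2}}.$$

Setting $b = 6$:
$$I = \frac{2 \sqrt{2} \sqrt{\pi}}{e^{18}}.$$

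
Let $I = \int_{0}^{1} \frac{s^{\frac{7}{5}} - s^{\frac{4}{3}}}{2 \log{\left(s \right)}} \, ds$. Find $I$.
$- \frac{\log{\left(35 \right)}}{2} + \log{\left(6 \right)}$

Replace the exponent $\frac{4}{3}$ by a parameter $a$: let $I(a) = \int_{0}^{1} \frac{s^{\frac{7}{5}} - s^{a}}{2 \log{\left(s \right)}} \, ds$.

Since $\dfrac{\partial}{\partial a}\,s^{a} = s^{a} \ln s$, the $\ln s$ in the denominator cancels and
$$\frac{dI}{da} = \int_{0}^{1} - \frac{1}{2} s^{a} \, ds = - \frac{1}{2} \left[\frac{s^{a+1}}{a+1}\right]_0^1 = - \frac{1}{2 a + 2}.$$

Integrating with respect to $a$ gives $I(a) = - \frac{\log{\left(a + 1 \right)}}{2} - \frac{\log{\left(5 \right)}}{2} + \frac{\log{\left(12 \right)}}{2} + C$.

At $a = \frac{7}{5}$ the integrand is identically $0$, so $I(\frac{7}{5}) = 0$. The closed form gives $0$, hence $C = 0$.

Setting $a = \frac{4}{3}$:
$$I = - \frac{\log{\left(35 \right)}}{2} + \log{\left(6 \right)}.$$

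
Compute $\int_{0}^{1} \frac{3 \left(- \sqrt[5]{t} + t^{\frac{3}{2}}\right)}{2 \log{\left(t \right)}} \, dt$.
$- \log{\left(\frac{24 \sqrt{3}}{125} \right)}$

Consider the one-parameter family: let $I(a) = \int_{0}^{1} \frac{3 \left(t^{\frac{3}{2}} - t^{a}\right)}{2 \log{\left(t \right)}} \, dt$.

Since $\dfrac{\partial}{\partial a}\,t^{a} = t^{a} \ln t$, the $\ln t$ in the denominator cancels and
$$\frac{dI}{da} = \int_{0}^{1} - \frac{3}{2} t^{a} \, dt = - \frac{3}{2} \left[\frac{t^{a+1}}{a+1}\right]_0^1 = - \frac{3}{2 a + 2}.$$

Integrating with respect to $a$ gives $I(a) = - \log{\left(\frac{2 \sqrt{10} \left(a + 1\right)^{\frac{3}{2}}}{25} \right)} + C$.

At $a = \frac{3}{2}$ the integrand is identically $0$, so $I(\frac{3}{2}) = 0$. The closed form gives $0$, hence $C = 0$.

Setting $a = \frac{1}{5}$:
$$I = - \log{\left(\frac{24 \sqrt{3}}{125} \right)}.$$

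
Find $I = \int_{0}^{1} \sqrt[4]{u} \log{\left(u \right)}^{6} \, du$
$\frac{2359296}{15625}$

Begin with the known integral
$$J(a) = \int_{0}^{1} u^{a} \, du = \frac{1}{a + 1}.$$

Differentiating under the integral sign brings down a factor of $\ln u$:
$$\frac{dJ}{da} = \int_{0}^{1} u^{a} \log{\left(u \right)} \, du = - \frac{1}{\left(a + 1\right)^{2}}.$$

Repeating $6$ times in total — each differentiation brings down another $\ln u$ — gives
$$\frac{d^{6}J}{da^{6}} = \int_{0}^{1} u^{a} \log{\left(u \right)}^{6} \, du = \frac{720}{\left(a + 1\right)^{7}},$$
and the integrand here is exactly the target integrand, so $I = \frac{720}{\left(a + 1\right)^{7}}$.

Setting $a = \frac{1}{4}$:
$$I = \frac{2359296}{15625}.$$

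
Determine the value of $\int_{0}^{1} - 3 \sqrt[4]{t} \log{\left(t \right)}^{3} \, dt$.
$\frac{4608}{625}$

Begin with the known integral
$$J(a) = \int_{0}^{1} - 3 t^{a} \, dt = - \frac{3}{a + 1}.$$

Differentiating under the integral sign brings down a factor of $\ln t$:
$$\frac{dJ}{da} = \int_{0}^{1} - 3 t^{a} \log{\left(t \right)} \, dt = \frac{3}{\left(a + 1\right)^{2}}.$$

Repeating $3$ times in total — each differentiation brings down another $\ln t$ — gives
$$\frac{d^{3}J}{da^{3}} = \int_{0}^{1} - 3 t^{a} \log{\left(t \right)}^{3} \, dt = \frac{18}{\left(a + 1\right)^{4}},$$
and the integrand here is exactly the target integrand, so $I = \frac{18}{\left(a + 1\right)^{4}}$.

Setting $a = \frac{1}{4}$:
$$I = \frac{4608}{625}.$$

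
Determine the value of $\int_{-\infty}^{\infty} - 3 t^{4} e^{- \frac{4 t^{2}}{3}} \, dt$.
$- \frac{81 \sqrt{3} \sqrt{\pi}}{128}$

Begin with the known integral
$$J(a) = \int_{-\infty}^{\infty} - 3 e^{- a t^{2}} \, dt = - \frac{3 \sqrt{\pi}}{\sqrt{a}}.$$

Differentiating under the integral sign brings down a factor of $(-t^2)$:
$$\frac{dJ}{da} = \int_{-\infty}^{\infty} 3 t^{2} e^{- a t^{2}} \, dt = \frac{3 \sqrt{\pi}}{2 a^{\frac{3}{2}}}.$$

Repeating twice in total — each differentiation brings down another $(-t^2)$ — gives
$$\frac{d^{2}J}{da^{2}} = \int_{-\infty}^{\infty} - 3 t^{4} e^{- a t^{2}} \, dt = - \frac{9 \sqrt{\pi}}{4 a^{\frac{5}{2}}},$$
and the integrand here is exactly the target integrand, so $I = - \frac{9 \sqrt{\pi}}{4 a^{\frac{5}{2}}}$.

Setting $a = \frac{4}{3}$:
$$I = - \frac{81 \sqrt{3} \sqrt{\pi}}{128}.$$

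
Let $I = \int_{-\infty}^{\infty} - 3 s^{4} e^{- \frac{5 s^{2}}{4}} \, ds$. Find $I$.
$- \frac{72 \sqrt{5} \sqrt{\pi}}{125}$

Start from the elementary integral
$$J(a) = \int_{-\infty}^{\infty} - 3 e^{- a s^{2}} \, ds = - \frac{3 \sqrt{\pi}}{\sqrt{a}}.$$

Differentiating under the integral sign brings down a factor of $(-s^2)$:
$$\frac{dJ}{da} = \int_{-\infty}^{\infty} 3 s^{2} e^{- a s^{2}} \, ds = \frac{3 \sqrt{\pi}}{2 a^{\frac{3}{2}}}.$$

Repeating twice in total — each differentiation brings down another $(-s^2)$ — gives
$$\frac{d^{2}J}{da^{2}} = \int_{-\infty}^{\infty} - 3 s^{4} e^{- a s^{2}} \, ds = - \frac{9 \sqrt{\pi}}{4 a^{\frac{5}{2}}},$$
and the integrand here is exactly the target integrand, so $I = - \frac{9 \sqrt{\pi}}{4 a^{\frac{5}{2}}}$.

Setting $a = \frac{5}{4}$:
$$I = - \frac{72 \sqrt{5} \sqrt{\pi}}{125}.$$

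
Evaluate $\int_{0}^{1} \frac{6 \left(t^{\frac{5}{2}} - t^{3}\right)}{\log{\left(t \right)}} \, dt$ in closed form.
$\log{\left(\frac{117649}{262144} \right)}$

Replace the exponent $\frac{5}{2}$ by a parameter $a$: let $I(a) = \int_{0}^{1} \frac{6 \left(- t^{3} + t^{a}\right)}{\log{\left(t \right)}} \, dt$.

Since $\dfrac{\partial}{\partial a}\,t^{a} = t^{a} \ln t$, the $\ln t$ in the denominator cancels and
$$\frac{dI}{da} = \int_{0}^{1} 6 t^{a} \, dt = 6 \left[\frac{t^{a+1}}{a+1}\right]_0^1 = \frac{6}{a + 1}.$$

Integrating with respect to $a$ gives $I(a) = \log{\left(\frac{\left(a + 1\right)^{6}}{4096} \right)} + C$.

At $a = 3$ the integrand is identically $0$, so $I(3) = 0$. The closed form gives $0$, hence $C = 0$.

Setting $a = \frac{5}{2}$:
$$I = \log{\left(\frac{117649}{262144} \right)}.$$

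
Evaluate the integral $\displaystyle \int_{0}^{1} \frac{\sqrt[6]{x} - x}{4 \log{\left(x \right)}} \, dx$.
$- \frac{\log{\left(6 \right)}}{4} - \frac{\log{\left(2 \right)}}{4} + \frac{\log{\left(7 \right)}}{4}$

Replace the exponent $1$ by a parameter $a$: let $I(a) = \int_{0}^{1} \frac{\sqrt[6]{x} - x^{a}}{4 \log{\left(x \right)}} \, dx$.

Since $\dfrac{\partial}{\partial a}\,x^{a} = x^{a} \ln x$, the $\ln x$ in the denominator cancels and
$$\frac{dI}{da} = \int_{0}^{1} - \frac{1}{4} x^{a} \, dx = - \frac{1}{4} \left[\frac{x^{a+1}}{a+1}\right]_0^1 = - \frac{1}{4 a + 4}.$$

Integrating with respect to $a$ gives $I(a) = - \frac{\log{\left(a + 1 \right)}}{4} - \frac{\log{\left(6 \right)}}{4} + \frac{\log{\left(7 \right)}}{4} + C$.

At $a = \frac{1}{6}$ the integrand is identically $0$, so $I(\frac{1}{6}) = 0$. The closed form gives $0$, hence $C = 0$.

Setting $a = 1$:
$$I = - \frac{\log{\left(6 \right)}}{4} - \frac{\log{\left(2 \right)}}{4} + \frac{\log{\left(7 \right)}}{4}.$$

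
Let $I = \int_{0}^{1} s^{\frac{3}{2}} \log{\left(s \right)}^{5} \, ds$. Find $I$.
$- \frac{1536}{3125}$

Begin with the known integral
$$J(a) = \int_{0}^{1} s^{a} \, ds = \frac{1}{a + 1}.$$

Differentiating under the integral sign brings down a factor of $\ln s$:
$$\frac{dJ}{da} = \int_{0}^{1} s^{a} \log{\left(s \right)} \, ds = - \frac{1}{\left(a + 1\right)^{2}}.$$

Repeating $5$ times in total — each differentiation brings down another $\ln s$ — gives
$$\frac{d^{5}J}{da^{5}} = \int_{0}^{1} s^{a} \log{\left(s \right)}^{5} \, ds = - \frac{120}{\left(a + 1\right)^{6}},$$
and the integrand here is exactly the target integrand, so $I = - \frac{120}{\left(a + 1\right)^{6}}$.

Setting $a = \frac{3}{2}$:
$$I = - \frac{1536}{3125}.$$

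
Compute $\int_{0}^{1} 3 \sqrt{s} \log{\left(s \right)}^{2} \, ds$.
$\frac{16}{9}$

Begin with the known integral
$$J(a) = \int_{0}^{1} 3 s^{a} \, ds = \frac{3}{a + 1}.$$

Differentiating under the integral sign brings down a factor of $\ln s$:
$$\frac{dJ}{da} = \int_{0}^{1} 3 s^{a} \log{\left(s \right)} \, ds = - \frac{3}{\left(a + 1\right)^{2}}.$$

Repeating twice in total — each differentiation brings down another $\ln s$ — gives
$$\frac{d^{2}J}{da^{2}} = \int_{0}^{1} 3 s^{a} \log{\left(s \right)}^{2} \, ds = \frac{6}{\left(a + 1\right)^{3}},$$
and the integrand here is exactly the target integrand, so $I = \frac{6}{\left(a + 1\right)^{3}}$.

Setting $a = \frac{1}{2}$:
$$I = \frac{16}{9}.$$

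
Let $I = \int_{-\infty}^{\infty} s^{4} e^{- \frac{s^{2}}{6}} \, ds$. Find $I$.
$27 \sqrt{6} \sqrt{\pi}$

Start from the elementary integral
$$J(a) = \int_{-\infty}^{\infty} e^{- a s^{2}} \, ds = \frac{\sqrt{\pi}}{\sqrt{a}}.$$

Differentiating under the integral sign brings down a factor of $(-s^2)$:
$$\frac{dJ}{da} = \int_{-\infty}^{\infty} - s^{2} e^{- a s^{2}} \, ds = - \frac{\sqrt{\pi}}{2 a^{\frac{3}{2}}}.$$

Repeating twice in total — each differentiation brings down another $(-s^2)$ — gives
$$\frac{d^{2}J}{da^{2}} = \int_{-\infty}^{\infty} s^{4} e^{- a s^{2}} \, ds = \frac{3 \sqrt{\pi}}{4 a^{\frac{5}{2}}},$$
and the integrand here is exactly the target integrand, so $I = \frac{3 \sqrt{\pi}}{4 a^{\frac{5}{2}}}$.

Setting $a = \frac{1}{6}$:
$$I = 27 \sqrt{6} \sqrt{\pi}.$$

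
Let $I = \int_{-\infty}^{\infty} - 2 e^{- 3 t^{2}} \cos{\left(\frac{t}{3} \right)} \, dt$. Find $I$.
$- \frac{2 \sqrt{3} \sqrt{\pi}}{3 e^{\frac{1}{108}}}$

Treat the cosine frequency as a parameter and define $I(b) = \int_{-\infty}^{\infty} - 2 e^{- 3 t^{2}} \cos{\left(b t \right)} \, dt$.

Differentiating under the integral sign,
$$I'(b) = \int_{-\infty}^{\infty} 2 t e^{- 3 t^{2}} \sin{\left(b t \right)} \, dt.$$

Integrate $\int_{-\infty}^{\infty} t \sin(b t)\, e^{- 3 t^{2}}\, dt$ by parts with $u = \sin(b t)$ and $dv = t\, e^{- 3 t^{2}}\, dt$, giving $v = - \frac{e^{- 3 t^{2}}}{6}$. The boundary term vanishes and
$$\int_{-\infty}^{\infty} t \sin(b t)\, e^{- 3 t^{2}}\, dt = \frac{b}{6} \int_{-\infty}^{\infty} \cos(b t)\, e^{- 3 t^{2}}\, dt,$$
so $I'(b) = - \frac{b}{6}\, I(b)$.

This is a separable first-order ODE; solving with the initial condition $I(0) = \int_{-\infty}^{\infty} - 2 e^{- 3 t^{2}}\,dt = - \frac{2 \sqrt{3} \sqrt{\pi}}{3}$ gives
$$I(b) = - \frac{2 \sqrt{3} \sqrt{\pi} e^{- \frac{b^{2}}{12}}}{3}.$$

Setting $b = \frac{1}{3}$:
$$I = - \frac{2 \sqrt{3} \sqrt{\pi}}{3 e^{\frac{1}{108}}}.$$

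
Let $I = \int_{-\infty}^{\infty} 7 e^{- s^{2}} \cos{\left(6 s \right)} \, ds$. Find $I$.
$\frac{7 \sqrt{\pi}}{e^{9}}$

Let $b$ denote the cosine frequency and define $I(b) = \int_{-\infty}^{\infty} 7 e^{- s^{2}} \cos{\left(b s \right)} \, ds$.

Differentiating under the integral sign,
$$I'(b) = \int_{-\infty}^{\infty} - 7 s e^{- s^{2}} \sin{\left(b s \right)} \, ds.$$

Integrate $\int_{-\infty}^{\infty} s \sin(b s)\, e^{- s^{2}}\, ds$ by parts with $u = \sin(b s)$ and $dv = s\, e^{- s^{2}}\, ds$, giving $v = - \frac{e^{- s^{2}}}{2}$. The boundary term vanishes and
$$\int_{-\infty}^{\infty} s \sin(b s)\, e^{- s^{2}}\, ds = \frac{b}{2} \int_{-\infty}^{\infty} \cos(b s)\, e^{- s^{2}}\, ds,$$
so $I'(b) = - \frac{b}{2}\, I(b)$.

This is a separable first-order ODE; solving with the initial condition $I(0) = \int_{-\infty}^{\infty} 7 e^{- s^{2}}\,ds = 7 \sqrt{\pi}$ gives
$$I(b) = 7 \sqrt{\pi} e^{- \frac{b^{2}}{4}}.$$

Setting $b = 6$:
$$I = \frac{7 \sqrt{\pi}}{e^{9}}.$$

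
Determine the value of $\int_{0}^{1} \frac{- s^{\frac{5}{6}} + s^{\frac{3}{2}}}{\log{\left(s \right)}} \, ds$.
$\log{\left(\frac{15}{11} \right)}$

Introduce a parameter $a$ in the exponent: let $I(a) = \int_{0}^{1} \frac{- s^{\frac{5}{6}} + s^{a}}{\log{\left(s \right)}} \, ds$.

Since $\dfrac{\partial}{\partial a}\,s^{a} = s^{a} \ln s$, the $\ln s$ in the denominator cancels and
$$\frac{dI}{da} = \int_{0}^{1} s^{a} \, ds = \left[\frac{s^{a+1}}{a+1}\right]_0^1 = \frac{1}{a + 1}.$$

Integrating with respect to $a$ gives $I(a) = \log{\left(\frac{6 a}{11} + \frac{6}{11} \right)} + C$.

At $a = \frac{5}{6}$ the integrand is identically $0$, so $I(\frac{5}{6}) = 0$. The closed form gives $0$, hence $C = 0$.

Setting $a = \frac{3}{2}$:
$$I = \log{\left(\frac{15}{11} \right)}.$$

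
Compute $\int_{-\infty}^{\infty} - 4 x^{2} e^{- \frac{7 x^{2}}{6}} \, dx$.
$- \frac{12 \sqrt{42} \sqrt{\pi}}{49}$

Start from the elementary integral
$$J(a) = \int_{-\infty}^{\infty} - 4 e^{- a x^{2}} \, dx = - \frac{4 \sqrt{\pi}}{\sqrt{a}}.$$

Differentiating under the integral sign brings down a factor of $(-x^2)$:
$$\frac{dJ}{da} = \int_{-\infty}^{\infty} 4 x^{2} e^{- a x^{2}} \, dx = \frac{2 \sqrt{\pi}}{a^{\frac{3}{2}}}.$$

The integral on the left is $-I$, so $I = - \frac{2 \sqrt{\pi}}{a^{\frac{3}{2}}}$.

Setting $a = \frac{7}{6}$:
$$I = - \frac{12 \sqrt{42} \sqrt{\pi}}{49}.$$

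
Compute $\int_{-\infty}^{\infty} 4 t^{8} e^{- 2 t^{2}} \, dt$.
$\frac{105 \sqrt{2} \sqrt{\pi}}{128}$

Consider the simpler parametrised integral
$$J(a) = \int_{-\infty}^{\infty} 4 e^{- a t^{2}} \, dt = \frac{4 \sqrt{\pi}}{\sqrt{a}}.$$

Differentiating under the integral sign brings down a factor of $(-t^2)$:
$$\frac{dJ}{da} = \int_{-\infty}^{\infty} - 4 t^{2} e^{- a t^{2}} \, dt = - \frac{2 \sqrt{\pi}}{a^{\frac{3}{2}}}.$$

Repeating $4$ times in total — each differentiation brings down another $(-t^2)$ — gives
$$\frac{d^{4}J}{da^{4}} = \int_{-\infty}^{\infty} 4 t^{8} e^{- a t^{2}} \, dt = \frac{105 \sqrt{\pi}}{4 a^{\frac{9}{2}}},$$
and the integrand here is exactly the target integrand, so $I = \frac{105 \sqrt{\pi}}{4 a^{\frac{9}{2}}}$.

Setting $a = 2$:
$$I = \frac{105 \sqrt{2} \sqrt{\pi}}{128}.$$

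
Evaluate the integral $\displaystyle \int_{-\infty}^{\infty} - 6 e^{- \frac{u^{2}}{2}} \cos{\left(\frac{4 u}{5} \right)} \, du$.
$- \frac{6 \sqrt{2} \sqrt{\pi}}{e^{\frac{8}{25}}}$

Treat the cosine frequency as a parameter and define $I(b) = \int_{-\infty}^{\infty} - 6 e^{- \frac{u^{2}}{2}} \cos{\left(b u \right)} \, du$.

Differentiating under the integral sign,
$$I'(b) = \int_{-\infty}^{\infty} 6 u e^{- \frac{u^{2}}{2}} \sin{\left(b u \right)} \, du.$$

Integrate $\int_{-\infty}^{\infty} u \sin(b u)\, e^{- \frac{u^{2}}{2}}\, du$ by parts with $w = \sin(b u)$ and $dv = u\, e^{- \frac{u^{2}}{2}}\, du$, giving $v = - e^{- \frac{u^{2}}{2}}$. The boundary term vanishes and
$$\int_{-\infty}^{\infty} u \sin(b u)\, e^{- \frac{u^{2}}{2}}\, du = b \int_{-\infty}^{\infty} \cos(b u)\, e^{- \frac{u^{2}}{2}}\, du,$$
so $I'(b) = - b\, I(b)$.

This is a separable first-order ODE; solving with the initial condition $I(0) = \int_{-\infty}^{\infty} - 6 e^{- \frac{u^{2}}{2}}\,du = - 6 \sqrt{2} \sqrt{\pi}$ gives
$$I(b) = - 6 \sqrt{2} \sqrt{\pi} e^{- \frac{b^{2}}{2}}.$$

Setting $b = \frac{4}{5}$:
$$I = - \frac{6 \sqrt{2} \sqrt{\pi}}{e^{\frac{8}{25}}}.$$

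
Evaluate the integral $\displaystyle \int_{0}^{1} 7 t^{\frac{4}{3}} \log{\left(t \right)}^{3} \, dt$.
$- \frac{486}{343}$

Consider the simpler parametrised integral
$$J(a) = \int_{0}^{1} 7 t^{a} \, dt = \frac{7}{a + 1}.$$

Differentiating under the integral sign brings down a factor of $\ln t$:
$$\frac{dJ}{da} = \int_{0}^{1} 7 t^{a} \log{\left(t \right)} \, dt = - \frac{7}{\left(a + 1\right)^{2}}.$$

Repeating $3$ times in total — each differentiation brings down another $\ln t$ — gives
$$\frac{d^{3}J}{da^{3}} = \int_{0}^{1} 7 t^{a} \log{\left(t \right)}^{3} \, dt = - \frac{42}{\left(a + 1\right)^{4}},$$
and the integrand here is exactly the target integrand, so $I = - \frac{42}{\left(a + 1\right)^{4}}$.

Setting $a = \frac{4}{3}$:
$$I = - \frac{486}{343}.$$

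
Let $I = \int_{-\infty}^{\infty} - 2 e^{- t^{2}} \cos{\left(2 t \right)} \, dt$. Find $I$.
$- \frac{2 \sqrt{\pi}}{e}$

Define $I(b) = \int_{-\infty}^{\infty} - 2 e^{- t^{2}} \cos{\left(b t \right)} \, dt$.

Differentiating under the integral sign,
$$I'(b) = \int_{-\infty}^{\infty} 2 t e^{- t^{2}} \sin{\left(b t \right)} \, dt.$$

Integrate $\int_{-\infty}^{\infty} t \sin(b t)\, e^{- t^{2}}\, dt$ by parts with $u = \sin(b t)$ and $dv = t\, e^{- t^{2}}\, dt$, giving $v = - \frac{e^{- t^{2}}}{2}$. The boundary term vanishes and
$$\int_{-\infty}^{\infty} t \sin(b t)\, e^{- t^{2}}\, dt = \frac{b}{2} \int_{-\infty}^{\infty} \cos(b t)\, e^{- t^{2}}\, dt,$$
so $I'(b) = - \frac{b}{2}\, I(b)$.

This is a separable first-order ODE; solving with the initial condition $I(0) = \int_{-\infty}^{\infty} - 2 e^{- t^{2}}\,dt = - 2 \sqrt{\pi}$ gives
$$I(b) = - 2 \sqrt{\pi} e^{- \frac{b^{2}}{4}}.$$

Setting $b = 2$:
$$I = - \frac{2 \sqrt{\pi}}{e}.$$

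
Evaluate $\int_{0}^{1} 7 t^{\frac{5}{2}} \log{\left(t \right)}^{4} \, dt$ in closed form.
$\frac{768}{2401}$

Begin with the known integral
$$J(a) = \int_{0}^{1} 7 t^{a} \, dt = \frac{7}{a + 1}.$$

Differentiating under the integral sign brings down a factor of $\ln t$:
$$\frac{dJ}{da} = \int_{0}^{1} 7 t^{a} \log{\left(t \right)} \, dt = - \frac{7}{\left(a + 1\right)^{2}}.$$

Repeating $4$ times in total — each differentiation brings down another $\ln t$ — gives
$$\frac{d^{4}J}{da^{4}} = \int_{0}^{1} 7 t^{a} \log{\left(t \right)}^{4} \, dt = \frac{168}{\left(a + 1\right)^{5}},$$
and the integrand here is exactly the target integrand, so $I = \frac{168}{\left(a + 1\right)^{5}}$.

Setting $a = \frac{5}{2}$:
$$I = \frac{768}{2401}.$$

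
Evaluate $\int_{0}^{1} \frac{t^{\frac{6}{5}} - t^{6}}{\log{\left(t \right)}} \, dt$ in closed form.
$- \log{\left(35 \right)} + \log{\left(11 \right)}$

Consider the one-parameter family: let $I(a) = \int_{0}^{1} \frac{t^{\frac{6}{5}} - t^{a}}{\log{\left(t \right)}} \, dt$.

Since $\dfrac{\partial}{\partial a}\,t^{a} = t^{a} \ln t$, the $\ln t$ in the denominator cancels and
$$\frac{dI}{da} = \int_{0}^{1} -1 t^{a} \, dt = -1 \left[\frac{t^{a+1}}{a+1}\right]_0^1 = - \frac{1}{a + 1}.$$

Integrating with respect to $a$ gives $I(a) = - \log{\left(\frac{5 a}{11} + \frac{5}{11} \right)} + C$.

At $a = \frac{6}{5}$ the integrand is identically $0$, so $I(\frac{6}{5}) = 0$. The closed form gives $0$, hence $C = 0$.

Setting $a = 6$:
$$I = - \log{\left(35 \right)} + \log{\left(11 \right)}.$$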